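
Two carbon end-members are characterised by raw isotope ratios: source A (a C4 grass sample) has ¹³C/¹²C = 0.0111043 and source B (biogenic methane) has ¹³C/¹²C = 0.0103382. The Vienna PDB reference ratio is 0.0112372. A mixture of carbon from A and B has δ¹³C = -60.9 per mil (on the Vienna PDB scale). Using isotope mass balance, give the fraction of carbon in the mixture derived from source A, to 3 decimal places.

δ_A = (0.0111043/0.0112372 − 1)×1000 = (0.988173 − 1)×1000 = -11.827 per mil
δ_B = (0.0103382/0.0112372 − 1)×1000 = (0.919998 − 1)×1000 = -80.002 per mil
f_A = (δ_mix − δ_B)/(δ_A − δ_B) = (-60.9 − (-80.002))/(-11.827 − (-80.002))
f_A = 19.102 / 68.175 = 0.2802

0.280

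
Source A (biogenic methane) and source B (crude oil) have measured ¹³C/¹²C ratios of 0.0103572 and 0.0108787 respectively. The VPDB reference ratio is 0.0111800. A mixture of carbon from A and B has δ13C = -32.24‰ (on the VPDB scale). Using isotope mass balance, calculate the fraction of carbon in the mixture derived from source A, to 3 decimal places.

δ_A = (0.0103572/0.0111800 − 1)×1000 = (0.926404 − 1)×1000 = -73.596‰
δ_B = (0.0108787/0.0111800 − 1)×1000 = (0.973050 − 1)×1000 = -26.950‰
f_A = (δ_mix − δ_B)/(δ_A − δ_B) = (-32.24 − (-26.950))/(-73.596 − (-26.950))
f_A = -5.290 / -46.646 = 0.1134

0.113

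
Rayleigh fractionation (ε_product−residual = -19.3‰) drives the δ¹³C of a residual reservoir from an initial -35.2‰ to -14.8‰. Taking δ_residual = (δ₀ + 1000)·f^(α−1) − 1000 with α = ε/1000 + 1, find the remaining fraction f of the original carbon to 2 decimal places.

0.34

α − 1 = ε/1000 = -0.0193
(δ_res + 1000)/(δ₀ + 1000) = (-14.8 + 1000)/(-35.2 + 1000) = 985.2/964.8 = 1.021144
f = 1.021144^(1/-0.0193) = exp(ln(1.021144)/-0.0193) = exp(0.02092/-0.0193)
f = exp(-1.0841) = 0.3382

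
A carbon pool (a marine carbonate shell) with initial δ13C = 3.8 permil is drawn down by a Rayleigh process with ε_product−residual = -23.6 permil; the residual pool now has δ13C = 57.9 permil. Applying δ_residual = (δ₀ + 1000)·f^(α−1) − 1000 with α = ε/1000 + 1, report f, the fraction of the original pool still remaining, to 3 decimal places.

0.108

α − 1 = ε/1000 = -0.0236
(δ_res + 1000)/(δ₀ + 1000) = (57.9 + 1000)/(3.8 + 1000) = 1057.9/1003.8 = 1.053895
f = 1.053895^(1/-0.0236) = exp(ln(1.053895)/-0.0236) = exp(0.05249/-0.0236)
f = exp(-2.2243) = 0.1081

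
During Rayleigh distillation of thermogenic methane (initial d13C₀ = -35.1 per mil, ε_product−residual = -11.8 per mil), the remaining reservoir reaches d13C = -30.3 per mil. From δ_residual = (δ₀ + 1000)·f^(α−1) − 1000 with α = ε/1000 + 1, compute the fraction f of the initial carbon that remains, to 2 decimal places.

α − 1 = ε/1000 = -0.0118
(δ_res + 1000)/(δ₀ + 1000) = (-30.3 + 1000)/(-35.1 + 1000) = 969.7/964.9 = 1.004975
f = 1.004975^(1/-0.0118) = exp(ln(1.004975)/-0.0118) = exp(0.00496/-0.0118)
f = exp(-0.4205) = 0.6567

0.66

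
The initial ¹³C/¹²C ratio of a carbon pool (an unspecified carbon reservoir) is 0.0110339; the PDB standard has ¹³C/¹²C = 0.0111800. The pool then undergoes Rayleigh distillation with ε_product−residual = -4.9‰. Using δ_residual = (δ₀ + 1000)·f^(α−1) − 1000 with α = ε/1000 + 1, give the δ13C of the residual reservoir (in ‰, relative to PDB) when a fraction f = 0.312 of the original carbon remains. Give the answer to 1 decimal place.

δ₀ = (0.0110339/0.0111800 − 1)×1000 = (0.986932 − 1)×1000 = -13.068‰
α − 1 = ε/1000 = -0.0049
f^(α−1) = 0.312^(-0.0049) = 1.005724
δ_res = (-13.068 + 1000) × 1.005724 − 1000 = 992.581 − 1000 = -7.42‰

-7.4‰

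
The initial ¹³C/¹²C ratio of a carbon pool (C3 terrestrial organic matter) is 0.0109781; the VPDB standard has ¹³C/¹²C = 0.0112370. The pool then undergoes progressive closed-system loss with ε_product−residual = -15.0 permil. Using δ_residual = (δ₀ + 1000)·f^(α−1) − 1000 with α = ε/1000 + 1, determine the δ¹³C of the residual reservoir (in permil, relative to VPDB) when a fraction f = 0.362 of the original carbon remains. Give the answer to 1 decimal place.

δ₀ = (0.0109781/0.0112370 − 1)×1000 = (0.976960 − 1)×1000 = -23.040 permil
α − 1 = ε/1000 = -0.0150
f^(α−1) = 0.362^(-0.0150) = 1.015358
δ_res = (-23.040 + 1000) × 1.015358 − 1000 = 991.965 − 1000 = -8.04 permil

-8.0 permil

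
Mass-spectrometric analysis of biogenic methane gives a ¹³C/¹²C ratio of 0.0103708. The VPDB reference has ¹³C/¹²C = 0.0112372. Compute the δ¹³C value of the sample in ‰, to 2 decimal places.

-77.10‰

δ¹³C = (R_sample / R_standard − 1) × 1000
R_sample / R_standard = 0.0103708 / 0.0112372 = 0.922899
δ¹³C = (0.922899 − 1) × 1000 = -77.101‰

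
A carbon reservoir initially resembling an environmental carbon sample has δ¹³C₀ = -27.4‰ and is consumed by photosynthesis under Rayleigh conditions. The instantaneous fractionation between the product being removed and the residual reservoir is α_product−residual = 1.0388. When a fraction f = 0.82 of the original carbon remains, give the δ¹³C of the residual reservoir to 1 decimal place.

-34.9‰

Rayleigh residual: δ_res = (δ₀ + 1000)·f^(α−1) − 1000
α − 1 = 0.03880
f^(α−1) = 0.82^(0.03880) = 0.992330
δ_res = (-27.4 + 1000) × 0.992330 − 1000 = 965.140 − 1000 = -34.86‰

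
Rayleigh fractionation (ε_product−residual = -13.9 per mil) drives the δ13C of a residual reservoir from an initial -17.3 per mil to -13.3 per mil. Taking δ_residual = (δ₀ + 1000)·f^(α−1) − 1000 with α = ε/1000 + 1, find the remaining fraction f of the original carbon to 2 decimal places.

α − 1 = ε/1000 = -0.0139
(δ_res + 1000)/(δ₀ + 1000) = (-13.3 + 1000)/(-17.3 + 1000) = 986.7/982.7 = 1.004070
f = 1.004070^(1/-0.0139) = exp(ln(1.004070)/-0.0139) = exp(0.00406/-0.0139)
f = exp(-0.2922) = 0.7466

0.75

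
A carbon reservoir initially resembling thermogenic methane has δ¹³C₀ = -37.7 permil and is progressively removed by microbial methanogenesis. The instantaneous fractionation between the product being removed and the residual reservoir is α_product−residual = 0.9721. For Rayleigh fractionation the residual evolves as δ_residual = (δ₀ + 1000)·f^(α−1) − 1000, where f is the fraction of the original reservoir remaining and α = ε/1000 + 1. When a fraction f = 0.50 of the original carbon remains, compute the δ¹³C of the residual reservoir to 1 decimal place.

Rayleigh residual: δ_res = (δ₀ + 1000)·f^(α−1) − 1000
α − 1 = -0.02790
f^(α−1) = 0.50^(-0.02790) = 1.019527
δ_res = (-37.7 + 1000) × 1.019527 − 1000 = 981.091 − 1000 = -18.91 permil

-18.9 permil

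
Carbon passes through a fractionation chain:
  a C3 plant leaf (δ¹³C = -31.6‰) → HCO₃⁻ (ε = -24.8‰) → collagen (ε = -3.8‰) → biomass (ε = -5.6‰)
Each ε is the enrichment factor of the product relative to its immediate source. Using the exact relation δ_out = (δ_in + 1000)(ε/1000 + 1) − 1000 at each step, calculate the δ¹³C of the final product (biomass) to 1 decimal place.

step 1: δ = (-31.60 + 1000)·(-24.8/1000 + 1) − 1000 = -55.62‰
step 2: δ = (-55.62 + 1000)·(-3.8/1000 + 1) − 1000 = -59.20‰
step 3: δ = (-59.20 + 1000)·(-5.6/1000 + 1) − 1000 = -64.47‰

-64.5‰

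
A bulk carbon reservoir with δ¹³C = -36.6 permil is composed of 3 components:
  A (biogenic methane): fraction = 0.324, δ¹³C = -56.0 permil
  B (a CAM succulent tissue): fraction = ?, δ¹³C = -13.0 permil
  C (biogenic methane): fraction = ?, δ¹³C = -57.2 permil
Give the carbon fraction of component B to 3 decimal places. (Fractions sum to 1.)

0.457

Let f_B and f_C be the unknown fractions; fractions sum to 1 so f_B + f_C = 0.676.
Mass balance: Σ fᵢ·δᵢ = δ_bulk ⇒ f_B·(-13.0) + f_C·(-57.2) = -36.6 − (-18.144) = -18.456
Substitute f_C = 0.676 − f_B:
f_B·(-13.0 − -57.2) = -18.456 − 0.676×(-57.2) = 20.211
f_B = 20.211 / 44.2 = 0.4573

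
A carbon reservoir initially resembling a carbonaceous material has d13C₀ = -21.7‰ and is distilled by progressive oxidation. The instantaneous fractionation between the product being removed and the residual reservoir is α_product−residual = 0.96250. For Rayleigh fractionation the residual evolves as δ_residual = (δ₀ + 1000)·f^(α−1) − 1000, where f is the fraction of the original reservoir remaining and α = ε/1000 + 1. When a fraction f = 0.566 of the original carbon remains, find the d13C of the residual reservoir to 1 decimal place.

-0.6‰

Rayleigh residual: δ_res = (δ₀ + 1000)·f^(α−1) − 1000
α − 1 = -0.03750
f^(α−1) = 0.566^(-0.03750) = 1.021573
δ_res = (-21.7 + 1000) × 1.021573 − 1000 = 999.405 − 1000 = -0.60‰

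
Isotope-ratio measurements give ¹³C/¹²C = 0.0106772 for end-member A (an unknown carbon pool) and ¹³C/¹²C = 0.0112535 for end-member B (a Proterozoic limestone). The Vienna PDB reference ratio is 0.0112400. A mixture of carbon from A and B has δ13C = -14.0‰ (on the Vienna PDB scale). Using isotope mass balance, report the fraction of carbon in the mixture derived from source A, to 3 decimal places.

0.296

δ_A = (0.0106772/0.0112400 − 1)×1000 = (0.949929 − 1)×1000 = -50.071‰
δ_B = (0.0112535/0.0112400 − 1)×1000 = (1.001201 − 1)×1000 = 1.201‰
f_A = (δ_mix − δ_B)/(δ_A − δ_B) = (-14.0 − (1.201))/(-50.071 − (1.201))
f_A = -15.201 / -51.272 = 0.2965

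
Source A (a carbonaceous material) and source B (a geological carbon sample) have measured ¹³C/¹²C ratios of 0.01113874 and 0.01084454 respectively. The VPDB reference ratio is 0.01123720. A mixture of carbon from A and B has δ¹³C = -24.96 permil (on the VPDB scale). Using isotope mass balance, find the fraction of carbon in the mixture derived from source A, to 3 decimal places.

0.381

δ_A = (0.01113874/0.01123720 − 1)×1000 = (0.991238 − 1)×1000 = -8.762 permil
δ_B = (0.01084454/0.01123720 − 1)×1000 = (0.965057 − 1)×1000 = -34.943 permil
f_A = (δ_mix − δ_B)/(δ_A − δ_B) = (-24.96 − (-34.943))/(-8.762 − (-34.943))
f_A = 9.983 / 26.181 = 0.3813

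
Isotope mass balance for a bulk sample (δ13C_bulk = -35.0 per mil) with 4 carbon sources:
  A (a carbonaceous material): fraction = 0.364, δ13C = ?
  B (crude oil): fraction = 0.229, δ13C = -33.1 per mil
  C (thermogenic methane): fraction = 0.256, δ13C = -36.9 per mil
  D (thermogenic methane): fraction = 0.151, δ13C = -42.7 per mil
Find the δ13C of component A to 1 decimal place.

Isotope mass balance: δ_bulk = Σ fᵢ·δᵢ.
-35.0 = 0.364×δ_A + 0.229×(-33.1) + 0.256×(-36.9) + 0.151×(-42.7)
0.364·δ_A = -35.0 − (-23.474) = -11.526
δ_A = -11.526 / 0.364 = -31.66 per mil

-31.7 per mil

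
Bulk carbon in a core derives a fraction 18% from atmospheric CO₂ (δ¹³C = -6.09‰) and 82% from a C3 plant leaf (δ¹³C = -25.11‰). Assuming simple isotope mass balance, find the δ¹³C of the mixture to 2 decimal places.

δ_mix = f_A·δ_A + f_B·δ_B
δ_mix = 0.18 × (-6.09) + 0.82 × (-25.11)
δ_mix = -1.096 + -20.590 = -21.686‰

-21.69‰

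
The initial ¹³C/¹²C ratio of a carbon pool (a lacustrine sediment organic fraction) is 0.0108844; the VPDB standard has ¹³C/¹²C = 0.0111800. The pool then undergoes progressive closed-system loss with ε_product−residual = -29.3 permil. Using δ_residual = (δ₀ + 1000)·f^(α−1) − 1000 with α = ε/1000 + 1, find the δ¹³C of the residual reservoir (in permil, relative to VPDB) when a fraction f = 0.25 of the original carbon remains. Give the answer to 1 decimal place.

δ₀ = (0.0108844/0.0111800 − 1)×1000 = (0.973560 − 1)×1000 = -26.440 permil
α − 1 = ε/1000 = -0.0293
f^(α−1) = 0.25^(-0.0293) = 1.041455
δ_res = (-26.440 + 1000) × 1.041455 − 1000 = 1013.919 − 1000 = 13.92 permil

13.9 permil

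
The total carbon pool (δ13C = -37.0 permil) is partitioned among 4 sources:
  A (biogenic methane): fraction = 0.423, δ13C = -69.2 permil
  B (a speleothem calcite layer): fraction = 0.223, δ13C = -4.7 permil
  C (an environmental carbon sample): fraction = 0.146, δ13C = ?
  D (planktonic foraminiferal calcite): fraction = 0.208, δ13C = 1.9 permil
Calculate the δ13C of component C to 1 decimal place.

Isotope mass balance: δ_bulk = Σ fᵢ·δᵢ.
-37.0 = 0.423×(-69.2) + 0.223×(-4.7) + 0.146×δ_C + 0.208×(1.9)
0.146·δ_C = -37.0 − (-29.924) = -7.076
δ_C = -7.076 / 0.146 = -48.46 permil

-48.5 permil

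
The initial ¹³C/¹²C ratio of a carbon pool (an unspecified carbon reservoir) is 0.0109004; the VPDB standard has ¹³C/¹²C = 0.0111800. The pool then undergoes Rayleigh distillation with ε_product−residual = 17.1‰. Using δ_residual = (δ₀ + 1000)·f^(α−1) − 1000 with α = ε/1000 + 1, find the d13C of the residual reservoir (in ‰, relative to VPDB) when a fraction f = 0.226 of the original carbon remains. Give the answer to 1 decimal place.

δ₀ = (0.0109004/0.0111800 − 1)×1000 = (0.974991 − 1)×1000 = -25.009‰
α − 1 = ε/1000 = 0.0171
f^(α−1) = 0.226^(0.0171) = 0.974889
δ_res = (-25.009 + 1000) × 0.974889 − 1000 = 950.508 − 1000 = -49.49‰

-49.5‰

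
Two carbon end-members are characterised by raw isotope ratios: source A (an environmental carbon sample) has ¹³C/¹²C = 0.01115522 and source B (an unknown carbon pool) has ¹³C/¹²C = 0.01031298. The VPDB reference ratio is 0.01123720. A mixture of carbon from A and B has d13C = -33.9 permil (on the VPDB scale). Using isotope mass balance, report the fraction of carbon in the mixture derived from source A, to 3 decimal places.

δ_A = (0.01115522/0.01123720 − 1)×1000 = (0.992705 − 1)×1000 = -7.295 permil
δ_B = (0.01031298/0.01123720 − 1)×1000 = (0.917754 − 1)×1000 = -82.246 permil
f_A = (δ_mix − δ_B)/(δ_A − δ_B) = (-33.9 − (-82.246))/(-7.295 − (-82.246))
f_A = 48.346 / 74.951 = 0.6450

0.645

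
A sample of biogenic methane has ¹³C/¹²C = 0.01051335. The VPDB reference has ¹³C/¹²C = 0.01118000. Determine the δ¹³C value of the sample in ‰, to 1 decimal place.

-59.6‰

δ¹³C = (R_sample / R_standard − 1) × 1000
R_sample / R_standard = 0.01051335 / 0.01118000 = 0.940371
δ¹³C = (0.940371 − 1) × 1000 = -59.63‰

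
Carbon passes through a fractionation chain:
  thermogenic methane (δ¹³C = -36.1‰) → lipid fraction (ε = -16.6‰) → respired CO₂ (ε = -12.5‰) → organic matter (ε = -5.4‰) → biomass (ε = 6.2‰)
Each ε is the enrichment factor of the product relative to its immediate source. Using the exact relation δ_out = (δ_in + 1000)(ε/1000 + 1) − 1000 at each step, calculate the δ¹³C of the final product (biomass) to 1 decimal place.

step 1: δ = (-36.10 + 1000)·(-16.6/1000 + 1) − 1000 = -52.10‰
step 2: δ = (-52.10 + 1000)·(-12.5/1000 + 1) − 1000 = -63.95‰
step 3: δ = (-63.95 + 1000)·(-5.4/1000 + 1) − 1000 = -69.00‰
step 4: δ = (-69.00 + 1000)·(6.2/1000 + 1) − 1000 = -63.23‰

-63.2‰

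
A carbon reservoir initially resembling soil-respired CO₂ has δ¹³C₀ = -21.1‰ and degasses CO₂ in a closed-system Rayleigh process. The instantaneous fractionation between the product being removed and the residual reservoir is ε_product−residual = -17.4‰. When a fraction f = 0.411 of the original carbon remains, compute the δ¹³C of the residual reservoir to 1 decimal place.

-5.8‰

Rayleigh residual: δ_res = (δ₀ + 1000)·f^(α−1) − 1000
α = ε/1000 + 1 = 0.98260, so α − 1 = -0.01740
f^(α−1) = 0.411^(-0.01740) = 1.015592
δ_res = (-21.1 + 1000) × 1.015592 − 1000 = 994.163 − 1000 = -5.84‰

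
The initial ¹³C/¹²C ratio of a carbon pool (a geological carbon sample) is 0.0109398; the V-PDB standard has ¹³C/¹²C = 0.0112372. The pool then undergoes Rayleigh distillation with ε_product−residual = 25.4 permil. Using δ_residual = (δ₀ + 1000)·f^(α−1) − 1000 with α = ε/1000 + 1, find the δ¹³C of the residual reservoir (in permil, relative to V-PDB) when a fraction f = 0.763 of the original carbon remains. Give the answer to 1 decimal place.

δ₀ = (0.0109398/0.0112372 − 1)×1000 = (0.973534 − 1)×1000 = -26.466 permil
α − 1 = ε/1000 = 0.0254
f^(α−1) = 0.763^(0.0254) = 0.993153
δ_res = (-26.466 + 1000) × 0.993153 − 1000 = 966.868 − 1000 = -33.13 permil

-33.1 permil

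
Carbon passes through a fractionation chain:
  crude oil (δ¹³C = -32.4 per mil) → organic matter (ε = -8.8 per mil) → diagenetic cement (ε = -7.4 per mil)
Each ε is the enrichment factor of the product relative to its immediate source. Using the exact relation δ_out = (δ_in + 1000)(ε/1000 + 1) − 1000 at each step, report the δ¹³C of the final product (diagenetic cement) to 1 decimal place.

-48.0 per mil

step 1: δ = (-32.40 + 1000)·(-8.8/1000 + 1) − 1000 = -40.91 per mil
step 2: δ = (-40.91 + 1000)·(-7.4/1000 + 1) − 1000 = -48.01 per mil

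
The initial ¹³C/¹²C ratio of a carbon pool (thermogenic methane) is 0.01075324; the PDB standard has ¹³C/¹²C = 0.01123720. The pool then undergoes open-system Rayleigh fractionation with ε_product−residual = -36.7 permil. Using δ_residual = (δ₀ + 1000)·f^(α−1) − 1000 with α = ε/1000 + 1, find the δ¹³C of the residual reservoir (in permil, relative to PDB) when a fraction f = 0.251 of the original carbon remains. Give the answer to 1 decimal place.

6.7 permil

δ₀ = (0.01075324/0.01123720 − 1)×1000 = (0.956932 − 1)×1000 = -43.068 permil
α − 1 = ε/1000 = -0.0367
f^(α−1) = 0.251^(-0.0367) = 1.052039
δ_res = (-43.068 + 1000) × 1.052039 − 1000 = 1006.730 − 1000 = 6.73 permil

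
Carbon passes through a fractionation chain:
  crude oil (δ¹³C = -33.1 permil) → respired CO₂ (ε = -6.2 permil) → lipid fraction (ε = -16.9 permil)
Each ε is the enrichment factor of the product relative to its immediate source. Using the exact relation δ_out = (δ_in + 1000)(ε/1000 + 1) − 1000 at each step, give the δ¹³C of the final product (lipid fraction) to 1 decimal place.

step 1: δ = (-33.10 + 1000)·(-6.2/1000 + 1) − 1000 = -39.09 permil
step 2: δ = (-39.09 + 1000)·(-16.9/1000 + 1) − 1000 = -55.33 permil

-55.3 permil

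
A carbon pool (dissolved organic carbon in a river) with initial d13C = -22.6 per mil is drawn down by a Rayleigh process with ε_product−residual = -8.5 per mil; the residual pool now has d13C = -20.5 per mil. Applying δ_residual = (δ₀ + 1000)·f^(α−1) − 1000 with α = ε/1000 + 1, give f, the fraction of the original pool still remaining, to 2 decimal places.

α − 1 = ε/1000 = -0.0085
(δ_res + 1000)/(δ₀ + 1000) = (-20.5 + 1000)/(-22.6 + 1000) = 979.5/977.4 = 1.002149
f = 1.002149^(1/-0.0085) = exp(ln(1.002149)/-0.0085) = exp(0.00215/-0.0085)
f = exp(-0.2525) = 0.7769

0.78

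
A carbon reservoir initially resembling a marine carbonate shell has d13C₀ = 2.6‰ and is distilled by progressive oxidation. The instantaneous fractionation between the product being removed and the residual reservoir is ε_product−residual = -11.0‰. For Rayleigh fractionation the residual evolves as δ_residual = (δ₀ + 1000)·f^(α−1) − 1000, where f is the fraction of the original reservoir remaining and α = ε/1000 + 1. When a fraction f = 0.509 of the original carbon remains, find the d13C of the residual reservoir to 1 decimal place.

Rayleigh residual: δ_res = (δ₀ + 1000)·f^(α−1) − 1000
α = ε/1000 + 1 = 0.98900, so α − 1 = -0.01100
f^(α−1) = 0.509^(-0.01100) = 1.007456
δ_res = (2.6 + 1000) × 1.007456 − 1000 = 1010.075 − 1000 = 10.08‰

10.1‰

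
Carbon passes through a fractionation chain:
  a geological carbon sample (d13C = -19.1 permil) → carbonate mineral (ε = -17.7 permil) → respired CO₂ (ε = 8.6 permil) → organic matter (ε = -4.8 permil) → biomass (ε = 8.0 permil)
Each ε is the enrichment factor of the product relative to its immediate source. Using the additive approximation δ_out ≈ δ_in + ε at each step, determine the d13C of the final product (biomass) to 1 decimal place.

-25.0 permil

step 1: δ ≈ -19.1 + (-17.7) = -36.8 permil
step 2: δ ≈ -36.8 + (8.6) = -28.2 permil
step 3: δ ≈ -28.2 + (-4.8) = -33.0 permil
step 4: δ ≈ -33.0 + (8.0) = -25.0 permil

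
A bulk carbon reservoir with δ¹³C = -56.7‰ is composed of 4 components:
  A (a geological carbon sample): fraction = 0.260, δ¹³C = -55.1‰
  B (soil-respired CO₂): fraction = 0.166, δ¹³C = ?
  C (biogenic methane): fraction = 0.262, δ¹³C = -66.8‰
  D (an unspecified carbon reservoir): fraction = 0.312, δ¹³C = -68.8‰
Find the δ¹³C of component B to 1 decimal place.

Isotope mass balance: δ_bulk = Σ fᵢ·δᵢ.
-56.7 = 0.260×(-55.1) + 0.166×δ_B + 0.262×(-66.8) + 0.312×(-68.8)
0.166·δ_B = -56.7 − (-53.293) = -3.407
δ_B = -3.407 / 0.166 = -20.52‰

-20.5‰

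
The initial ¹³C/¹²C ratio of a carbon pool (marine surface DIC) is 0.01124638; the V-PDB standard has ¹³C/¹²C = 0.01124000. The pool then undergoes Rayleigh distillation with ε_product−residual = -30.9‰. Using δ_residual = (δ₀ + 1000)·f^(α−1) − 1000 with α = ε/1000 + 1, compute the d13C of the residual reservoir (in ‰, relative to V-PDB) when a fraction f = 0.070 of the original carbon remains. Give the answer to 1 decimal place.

δ₀ = (0.01124638/0.01124000 − 1)×1000 = (1.000568 − 1)×1000 = 0.568‰
α − 1 = ε/1000 = -0.0309
f^(α−1) = 0.070^(-0.0309) = 1.085642
δ_res = (0.568 + 1000) × 1.085642 − 1000 = 1086.258 − 1000 = 86.26‰

86.3‰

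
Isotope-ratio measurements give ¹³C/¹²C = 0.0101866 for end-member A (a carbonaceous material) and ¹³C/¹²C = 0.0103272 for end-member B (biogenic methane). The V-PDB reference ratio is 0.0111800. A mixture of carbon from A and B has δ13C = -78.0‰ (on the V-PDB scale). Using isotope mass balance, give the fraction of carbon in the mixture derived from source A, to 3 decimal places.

δ_A = (0.0101866/0.0111800 − 1)×1000 = (0.911145 − 1)×1000 = -88.855‰
δ_B = (0.0103272/0.0111800 − 1)×1000 = (0.923721 − 1)×1000 = -76.279‰
f_A = (δ_mix − δ_B)/(δ_A − δ_B) = (-78.0 − (-76.279))/(-88.855 − (-76.279))
f_A = -1.721 / -12.576 = 0.1368

0.137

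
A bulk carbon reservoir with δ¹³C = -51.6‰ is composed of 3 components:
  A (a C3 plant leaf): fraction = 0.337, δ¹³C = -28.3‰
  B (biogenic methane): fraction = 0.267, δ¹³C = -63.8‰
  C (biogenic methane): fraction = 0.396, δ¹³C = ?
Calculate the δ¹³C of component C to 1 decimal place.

Isotope mass balance: δ_bulk = Σ fᵢ·δᵢ.
-51.6 = 0.337×(-28.3) + 0.267×(-63.8) + 0.396×δ_C
0.396·δ_C = -51.6 − (-26.572) = -25.028
δ_C = -25.028 / 0.396 = -63.20‰

-63.2‰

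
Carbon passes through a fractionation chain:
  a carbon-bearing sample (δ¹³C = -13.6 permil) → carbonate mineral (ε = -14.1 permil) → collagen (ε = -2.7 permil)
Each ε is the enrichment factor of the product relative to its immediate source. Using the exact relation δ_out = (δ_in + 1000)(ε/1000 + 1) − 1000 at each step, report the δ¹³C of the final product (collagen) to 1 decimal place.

step 1: δ = (-13.60 + 1000)·(-14.1/1000 + 1) − 1000 = -27.51 permil
step 2: δ = (-27.51 + 1000)·(-2.7/1000 + 1) − 1000 = -30.13 permil

-30.1 permil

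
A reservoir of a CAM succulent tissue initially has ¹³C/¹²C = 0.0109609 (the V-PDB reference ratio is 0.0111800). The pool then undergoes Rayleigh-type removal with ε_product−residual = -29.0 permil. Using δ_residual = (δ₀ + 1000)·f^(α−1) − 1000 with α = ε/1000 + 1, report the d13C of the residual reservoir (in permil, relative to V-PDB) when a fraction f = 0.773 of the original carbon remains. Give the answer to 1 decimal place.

-12.2 permil

δ₀ = (0.0109609/0.0111800 − 1)×1000 = (0.980403 − 1)×1000 = -19.597 permil
α − 1 = ε/1000 = -0.0290
f^(α−1) = 0.773^(-0.0290) = 1.007495
δ_res = (-19.597 + 1000) × 1.007495 − 1000 = 987.750 − 1000 = -12.25 permil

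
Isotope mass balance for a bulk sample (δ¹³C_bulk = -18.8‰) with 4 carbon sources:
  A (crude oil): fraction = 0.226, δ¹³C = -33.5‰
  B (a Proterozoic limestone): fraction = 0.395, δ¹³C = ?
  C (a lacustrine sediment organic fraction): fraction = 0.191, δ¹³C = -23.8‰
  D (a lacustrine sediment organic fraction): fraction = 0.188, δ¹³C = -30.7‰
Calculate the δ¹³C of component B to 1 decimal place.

Isotope mass balance: δ_bulk = Σ fᵢ·δᵢ.
-18.8 = 0.226×(-33.5) + 0.395×δ_B + 0.191×(-23.8) + 0.188×(-30.7)
0.395·δ_B = -18.8 − (-17.888) = -0.912
δ_B = -0.912 / 0.395 = -2.31‰

-2.3‰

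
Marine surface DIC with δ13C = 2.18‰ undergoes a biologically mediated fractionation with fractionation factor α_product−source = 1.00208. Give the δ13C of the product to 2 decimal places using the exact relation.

4.26‰

δ_product = (δ_source + 1000)·α − 1000
δ_product = (2.18 + 1000) × 1.00208 − 1000
δ_product = 1004.265 − 1000 = 4.265‰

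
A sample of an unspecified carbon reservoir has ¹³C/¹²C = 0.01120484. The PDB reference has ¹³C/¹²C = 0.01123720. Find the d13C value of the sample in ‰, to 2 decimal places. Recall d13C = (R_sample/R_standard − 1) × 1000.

-2.88‰

d13C = (R_sample / R_standard − 1) × 1000
R_sample / R_standard = 0.01120484 / 0.01123720 = 0.997120
d13C = (0.997120 − 1) × 1000 = -2.880‰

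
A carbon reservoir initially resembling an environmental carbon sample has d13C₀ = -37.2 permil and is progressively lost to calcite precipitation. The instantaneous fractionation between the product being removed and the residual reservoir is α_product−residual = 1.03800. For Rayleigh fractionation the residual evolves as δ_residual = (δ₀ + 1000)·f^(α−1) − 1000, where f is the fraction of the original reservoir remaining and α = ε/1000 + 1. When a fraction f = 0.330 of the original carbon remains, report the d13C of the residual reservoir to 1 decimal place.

Rayleigh residual: δ_res = (δ₀ + 1000)·f^(α−1) − 1000
α − 1 = 0.03800
f^(α−1) = 0.330^(0.03800) = 0.958746
δ_res = (-37.2 + 1000) × 0.958746 − 1000 = 923.081 − 1000 = -76.92 permil

-76.9 permil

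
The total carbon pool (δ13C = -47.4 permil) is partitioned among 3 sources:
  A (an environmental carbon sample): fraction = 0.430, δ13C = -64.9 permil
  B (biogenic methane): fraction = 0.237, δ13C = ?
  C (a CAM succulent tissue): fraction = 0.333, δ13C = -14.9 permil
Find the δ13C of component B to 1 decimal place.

Isotope mass balance: δ_bulk = Σ fᵢ·δᵢ.
-47.4 = 0.430×(-64.9) + 0.237×δ_B + 0.333×(-14.9)
0.237·δ_B = -47.4 − (-32.869) = -14.531
δ_B = -14.531 / 0.237 = -61.31 permil

-61.3 permil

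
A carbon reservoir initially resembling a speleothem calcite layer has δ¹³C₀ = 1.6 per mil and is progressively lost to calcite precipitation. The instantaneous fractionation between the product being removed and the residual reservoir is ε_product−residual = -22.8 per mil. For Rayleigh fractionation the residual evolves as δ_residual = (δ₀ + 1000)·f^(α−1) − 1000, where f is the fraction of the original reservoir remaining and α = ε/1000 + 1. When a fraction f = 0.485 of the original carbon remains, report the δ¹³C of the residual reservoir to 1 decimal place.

18.3 per mil

Rayleigh residual: δ_res = (δ₀ + 1000)·f^(α−1) − 1000
α = ε/1000 + 1 = 0.97720, so α − 1 = -0.02280
f^(α−1) = 0.485^(-0.02280) = 1.016635
δ_res = (1.6 + 1000) × 1.016635 − 1000 = 1018.262 − 1000 = 18.26 per mil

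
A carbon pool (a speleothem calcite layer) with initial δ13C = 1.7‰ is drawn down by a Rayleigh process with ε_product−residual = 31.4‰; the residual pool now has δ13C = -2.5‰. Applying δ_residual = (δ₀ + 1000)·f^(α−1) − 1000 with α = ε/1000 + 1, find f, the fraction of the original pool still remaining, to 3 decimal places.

α − 1 = ε/1000 = 0.0314
(δ_res + 1000)/(δ₀ + 1000) = (-2.5 + 1000)/(1.7 + 1000) = 997.5/1001.7 = 0.995807
f = 0.995807^(1/0.0314) = exp(ln(0.995807)/0.0314) = exp(-0.00420/0.0314)
f = exp(-0.1338) = 0.8748

0.875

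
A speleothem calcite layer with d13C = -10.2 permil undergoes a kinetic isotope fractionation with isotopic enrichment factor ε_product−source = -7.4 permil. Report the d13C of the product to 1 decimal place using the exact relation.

Exactly, δ_product = (δ_source + 1000)·(ε/1000 + 1) − 1000.
δ_product = (-10.2 + 1000) × (-7.4/1000 + 1) − 1000
δ_product = -17.52 permil

-17.5 permil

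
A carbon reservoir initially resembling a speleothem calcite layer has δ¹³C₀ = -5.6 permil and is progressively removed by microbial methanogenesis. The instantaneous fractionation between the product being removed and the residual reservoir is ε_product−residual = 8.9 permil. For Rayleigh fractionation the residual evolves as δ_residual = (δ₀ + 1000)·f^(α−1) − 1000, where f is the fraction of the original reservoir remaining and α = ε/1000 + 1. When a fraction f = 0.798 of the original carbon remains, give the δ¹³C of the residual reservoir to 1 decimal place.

-7.6 permil

Rayleigh residual: δ_res = (δ₀ + 1000)·f^(α−1) − 1000
α = ε/1000 + 1 = 1.00890, so α − 1 = 0.00890
f^(α−1) = 0.798^(0.00890) = 0.997994
δ_res = (-5.6 + 1000) × 0.997994 − 1000 = 992.405 − 1000 = -7.60 permil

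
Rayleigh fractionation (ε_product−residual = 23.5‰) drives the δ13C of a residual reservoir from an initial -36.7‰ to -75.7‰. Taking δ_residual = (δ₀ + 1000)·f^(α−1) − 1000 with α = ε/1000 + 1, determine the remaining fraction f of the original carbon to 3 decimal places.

0.172

α − 1 = ε/1000 = 0.0235
(δ_res + 1000)/(δ₀ + 1000) = (-75.7 + 1000)/(-36.7 + 1000) = 924.3/963.3 = 0.959514
f = 0.959514^(1/0.0235) = exp(ln(0.959514)/0.0235) = exp(-0.04133/0.0235)
f = exp(-1.7586) = 0.1723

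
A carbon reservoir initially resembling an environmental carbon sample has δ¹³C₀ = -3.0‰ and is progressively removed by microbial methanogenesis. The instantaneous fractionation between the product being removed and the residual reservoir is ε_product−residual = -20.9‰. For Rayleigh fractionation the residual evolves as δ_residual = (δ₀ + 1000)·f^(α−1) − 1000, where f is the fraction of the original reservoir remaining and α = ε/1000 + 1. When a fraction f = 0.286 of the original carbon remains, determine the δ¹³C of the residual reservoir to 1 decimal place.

Rayleigh residual: δ_res = (δ₀ + 1000)·f^(α−1) − 1000
α = ε/1000 + 1 = 0.97910, so α − 1 = -0.02090
f^(α−1) = 0.286^(-0.02090) = 1.026507
δ_res = (-3.0 + 1000) × 1.026507 − 1000 = 1023.428 − 1000 = 23.43‰

23.4‰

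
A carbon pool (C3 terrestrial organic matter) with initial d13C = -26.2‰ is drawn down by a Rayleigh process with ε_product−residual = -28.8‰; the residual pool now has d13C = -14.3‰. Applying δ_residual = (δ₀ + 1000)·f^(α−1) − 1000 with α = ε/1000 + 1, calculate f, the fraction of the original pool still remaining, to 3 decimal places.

α − 1 = ε/1000 = -0.0288
(δ_res + 1000)/(δ₀ + 1000) = (-14.3 + 1000)/(-26.2 + 1000) = 985.7/973.8 = 1.012220
f = 1.012220^(1/-0.0288) = exp(ln(1.012220)/-0.0288) = exp(0.01215/-0.0288)
f = exp(-0.4217) = 0.6559

0.656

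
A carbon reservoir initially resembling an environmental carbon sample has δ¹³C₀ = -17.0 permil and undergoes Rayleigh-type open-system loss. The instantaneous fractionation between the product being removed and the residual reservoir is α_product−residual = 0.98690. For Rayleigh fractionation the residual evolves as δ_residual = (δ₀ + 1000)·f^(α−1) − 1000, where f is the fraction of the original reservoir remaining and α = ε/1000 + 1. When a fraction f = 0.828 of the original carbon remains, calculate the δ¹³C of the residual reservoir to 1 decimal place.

Rayleigh residual: δ_res = (δ₀ + 1000)·f^(α−1) − 1000
α − 1 = -0.01310
f^(α−1) = 0.828^(-0.01310) = 1.002476
δ_res = (-17.0 + 1000) × 1.002476 − 1000 = 985.433 − 1000 = -14.57 permil

-14.6 permil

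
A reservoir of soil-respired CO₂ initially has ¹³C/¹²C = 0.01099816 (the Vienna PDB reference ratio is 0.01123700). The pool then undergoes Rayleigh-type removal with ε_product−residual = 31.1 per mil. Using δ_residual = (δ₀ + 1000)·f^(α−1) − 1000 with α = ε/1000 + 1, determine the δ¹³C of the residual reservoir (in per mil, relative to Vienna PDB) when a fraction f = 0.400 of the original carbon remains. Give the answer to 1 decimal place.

-48.8 per mil

δ₀ = (0.01099816/0.01123700 − 1)×1000 = (0.978745 − 1)×1000 = -21.255 per mil
α − 1 = ε/1000 = 0.0311
f^(α−1) = 0.400^(0.0311) = 0.971906
δ_res = (-21.255 + 1000) × 0.971906 − 1000 = 951.248 − 1000 = -48.75 per mil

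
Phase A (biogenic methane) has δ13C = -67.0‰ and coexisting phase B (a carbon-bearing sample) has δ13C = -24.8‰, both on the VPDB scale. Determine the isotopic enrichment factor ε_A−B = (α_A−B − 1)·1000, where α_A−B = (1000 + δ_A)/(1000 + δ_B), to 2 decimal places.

α_A−B = (1000 + -67.0) / (1000 + -24.8) = 933.0 / 975.2 = 0.956727
ε_A−B = (0.956727 − 1) × 1000 = -43.273‰
(The approximation ε ≈ δ_A − δ_B would give -42.2‰.)

-43.27‰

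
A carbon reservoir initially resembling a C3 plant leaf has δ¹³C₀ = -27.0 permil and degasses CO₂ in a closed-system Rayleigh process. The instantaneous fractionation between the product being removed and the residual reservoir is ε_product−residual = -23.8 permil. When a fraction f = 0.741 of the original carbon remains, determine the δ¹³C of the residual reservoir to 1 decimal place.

-20.0 permil

Rayleigh residual: δ_res = (δ₀ + 1000)·f^(α−1) − 1000
α = ε/1000 + 1 = 0.97620, so α − 1 = -0.02380
f^(α−1) = 0.741^(-0.02380) = 1.007160
δ_res = (-27.0 + 1000) × 1.007160 − 1000 = 979.966 − 1000 = -20.03 permil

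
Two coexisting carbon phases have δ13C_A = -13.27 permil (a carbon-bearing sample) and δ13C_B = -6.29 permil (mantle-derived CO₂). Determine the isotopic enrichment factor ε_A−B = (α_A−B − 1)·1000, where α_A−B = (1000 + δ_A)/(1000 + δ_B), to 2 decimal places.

α_A−B = (1000 + -13.27) / (1000 + -6.29) = 986.73 / 993.71 = 0.992976
ε_A−B = (0.992976 − 1) × 1000 = -7.024 permil
(The approximation ε ≈ δ_A − δ_B would give -6.98 permil.)

-7.02 permil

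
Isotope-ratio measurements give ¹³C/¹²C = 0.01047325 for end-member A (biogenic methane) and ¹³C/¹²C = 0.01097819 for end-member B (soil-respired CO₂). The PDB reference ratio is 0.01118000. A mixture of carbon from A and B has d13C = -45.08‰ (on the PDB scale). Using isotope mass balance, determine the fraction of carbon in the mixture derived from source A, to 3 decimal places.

δ_A = (0.01047325/0.01118000 − 1)×1000 = (0.936784 − 1)×1000 = -63.216‰
δ_B = (0.01097819/0.01118000 − 1)×1000 = (0.981949 − 1)×1000 = -18.051‰
f_A = (δ_mix − δ_B)/(δ_A − δ_B) = (-45.08 − (-18.051))/(-63.216 − (-18.051))
f_A = -27.029 / -45.165 = 0.5985

0.598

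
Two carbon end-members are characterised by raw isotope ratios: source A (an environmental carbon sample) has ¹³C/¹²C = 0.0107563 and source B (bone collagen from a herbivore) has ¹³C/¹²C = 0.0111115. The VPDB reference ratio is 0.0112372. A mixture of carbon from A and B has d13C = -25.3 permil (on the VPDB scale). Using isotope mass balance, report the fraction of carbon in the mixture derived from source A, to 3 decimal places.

δ_A = (0.0107563/0.0112372 − 1)×1000 = (0.957205 − 1)×1000 = -42.795 permil
δ_B = (0.0111115/0.0112372 − 1)×1000 = (0.988814 − 1)×1000 = -11.186 permil
f_A = (δ_mix − δ_B)/(δ_A − δ_B) = (-25.3 − (-11.186))/(-42.795 − (-11.186))
f_A = -14.114 / -31.609 = 0.4465

0.447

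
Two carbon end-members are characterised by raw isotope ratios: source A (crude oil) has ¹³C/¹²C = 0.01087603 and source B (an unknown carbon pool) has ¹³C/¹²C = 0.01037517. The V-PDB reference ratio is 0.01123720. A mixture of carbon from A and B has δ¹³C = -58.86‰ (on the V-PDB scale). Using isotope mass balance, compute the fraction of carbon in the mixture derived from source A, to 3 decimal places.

0.401

δ_A = (0.01087603/0.01123720 − 1)×1000 = (0.967859 − 1)×1000 = -32.141‰
δ_B = (0.01037517/0.01123720 − 1)×1000 = (0.923288 − 1)×1000 = -76.712‰
f_A = (δ_mix − δ_B)/(δ_A − δ_B) = (-58.86 − (-76.712))/(-32.141 − (-76.712))
f_A = 17.852 / 44.572 = 0.4005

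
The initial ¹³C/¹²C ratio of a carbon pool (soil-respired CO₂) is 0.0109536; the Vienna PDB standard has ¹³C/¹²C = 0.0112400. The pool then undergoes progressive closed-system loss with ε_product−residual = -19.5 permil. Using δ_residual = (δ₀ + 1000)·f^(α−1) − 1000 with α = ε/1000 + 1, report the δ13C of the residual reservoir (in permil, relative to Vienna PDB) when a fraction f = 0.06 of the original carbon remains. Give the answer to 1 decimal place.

29.5 permil

δ₀ = (0.0109536/0.0112400 − 1)×1000 = (0.974520 − 1)×1000 = -25.480 permil
α − 1 = ε/1000 = -0.0195
f^(α−1) = 0.06^(-0.0195) = 1.056394
δ_res = (-25.480 + 1000) × 1.056394 − 1000 = 1029.477 − 1000 = 29.48 permil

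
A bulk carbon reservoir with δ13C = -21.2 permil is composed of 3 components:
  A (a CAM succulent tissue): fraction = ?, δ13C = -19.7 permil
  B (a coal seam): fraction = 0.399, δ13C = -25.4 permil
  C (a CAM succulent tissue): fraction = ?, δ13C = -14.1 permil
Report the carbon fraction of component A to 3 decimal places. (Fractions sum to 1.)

Let f_A and f_C be the unknown fractions; fractions sum to 1 so f_A + f_C = 0.601.
Mass balance: Σ fᵢ·δᵢ = δ_bulk ⇒ f_A·(-19.7) + f_C·(-14.1) = -21.2 − (-10.135) = -11.065
Substitute f_C = 0.601 − f_A:
f_A·(-19.7 − -14.1) = -11.065 − 0.601×(-14.1) = -2.591
f_A = -2.591 / -5.6 = 0.4627

0.463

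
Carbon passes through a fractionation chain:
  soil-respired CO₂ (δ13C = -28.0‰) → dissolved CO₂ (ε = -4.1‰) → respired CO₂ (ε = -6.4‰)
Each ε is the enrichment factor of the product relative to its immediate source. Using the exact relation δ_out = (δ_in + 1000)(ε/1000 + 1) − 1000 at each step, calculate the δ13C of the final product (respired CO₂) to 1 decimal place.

-38.2‰

step 1: δ = (-28.00 + 1000)·(-4.1/1000 + 1) − 1000 = -31.99‰
step 2: δ = (-31.99 + 1000)·(-6.4/1000 + 1) − 1000 = -38.18‰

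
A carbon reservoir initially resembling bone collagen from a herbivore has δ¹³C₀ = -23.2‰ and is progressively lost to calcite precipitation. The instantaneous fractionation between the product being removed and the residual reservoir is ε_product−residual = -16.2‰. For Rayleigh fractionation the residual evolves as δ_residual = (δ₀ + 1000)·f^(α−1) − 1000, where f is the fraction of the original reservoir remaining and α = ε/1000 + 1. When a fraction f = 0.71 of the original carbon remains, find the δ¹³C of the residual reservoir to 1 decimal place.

Rayleigh residual: δ_res = (δ₀ + 1000)·f^(α−1) − 1000
α = ε/1000 + 1 = 0.98380, so α − 1 = -0.01620
f^(α−1) = 0.71^(-0.01620) = 1.005564
δ_res = (-23.2 + 1000) × 1.005564 − 1000 = 982.235 − 1000 = -17.77‰

-17.8‰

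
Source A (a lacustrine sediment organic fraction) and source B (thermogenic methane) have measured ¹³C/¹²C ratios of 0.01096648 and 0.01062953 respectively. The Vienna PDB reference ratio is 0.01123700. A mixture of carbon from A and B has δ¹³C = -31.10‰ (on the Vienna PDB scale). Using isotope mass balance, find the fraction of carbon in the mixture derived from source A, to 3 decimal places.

0.766

δ_A = (0.01096648/0.01123700 − 1)×1000 = (0.975926 − 1)×1000 = -24.074‰
δ_B = (0.01062953/0.01123700 − 1)×1000 = (0.945940 − 1)×1000 = -54.060‰
f_A = (δ_mix − δ_B)/(δ_A − δ_B) = (-31.10 − (-54.060))/(-24.074 − (-54.060))
f_A = 22.960 / 29.986 = 0.7657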